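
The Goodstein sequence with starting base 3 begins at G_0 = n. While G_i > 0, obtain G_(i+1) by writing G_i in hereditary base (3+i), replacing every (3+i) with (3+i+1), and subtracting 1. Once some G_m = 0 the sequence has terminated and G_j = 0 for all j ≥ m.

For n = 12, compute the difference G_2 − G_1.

8

step 0: 12 = 3^2 + 3; sub 4 for 3: 4^2 + 4; = 20; G_1 = 20−1 = 19
step 1: 19 = 4^2 + 3; sub 5 for 4: 5^2 + 3; = 28; G_2 = 28−1 = 27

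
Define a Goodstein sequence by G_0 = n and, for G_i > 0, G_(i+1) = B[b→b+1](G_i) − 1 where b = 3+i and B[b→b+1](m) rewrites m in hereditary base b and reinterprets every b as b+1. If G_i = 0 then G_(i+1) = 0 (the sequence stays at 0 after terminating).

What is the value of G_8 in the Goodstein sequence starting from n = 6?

4

6 —HB3→ 2·3 —bump→ 2·4 = 8 —(−1)→ 7
7 —HB4→ 4 + 3 —bump→ 5 + 3 = 8 —(−1)→ 7
7 —HB5→ 5 + 2 —bump→ 6 + 2 = 8 —(−1)→ 7
7 —HB6→ 6 + 1 —bump→ 7 + 1 = 8 —(−1)→ 7
7 —HB7→ 7 —bump→ 8 = 8 —(−1)→ 7
7 —HB8→ 7 —bump→ 7 = 7 —(−1)→ 6
6 —HB9→ 6 —bump→ 6 = 6 —(−1)→ 5
5 —HB10→ 5 —bump→ 5 = 5 —(−1)→ 4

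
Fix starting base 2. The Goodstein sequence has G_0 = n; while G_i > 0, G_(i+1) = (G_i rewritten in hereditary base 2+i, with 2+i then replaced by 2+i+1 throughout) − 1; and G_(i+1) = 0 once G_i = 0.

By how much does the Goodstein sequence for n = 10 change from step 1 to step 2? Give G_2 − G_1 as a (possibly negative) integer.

(0) 10|_2 = 2^(2 + 1) + 2 ↦ 3^(3 + 1) + 3|_3 = 84 ⇒ 83
(1) 83|_3 = 3^(3 + 1) + 2 ↦ 4^(4 + 1) + 2|_4 = 1026 ⇒ 1025

942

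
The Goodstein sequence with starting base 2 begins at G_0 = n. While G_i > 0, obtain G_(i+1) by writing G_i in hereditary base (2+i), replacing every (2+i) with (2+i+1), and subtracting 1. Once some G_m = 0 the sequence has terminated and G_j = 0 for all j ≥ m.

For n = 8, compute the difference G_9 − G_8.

550623341264

(0) 8|_2 = 2^(2 + 1) ↦ 3^(3 + 1)|_3 = 81 ⇒ 80
(1) 80|_3 = 2·3^3 + 2·3^2 + 2·3 + 2 ↦ 2·4^4 + 2·4^2 + 2·4 + 2|_4 = 554 ⇒ 553
(2) 553|_4 = 2·4^4 + 2·4^2 + 2·4 + 1 ↦ 2·5^5 + 2·5^2 + 2·5 + 1|_5 = 6311 ⇒ 6310
(3) 6310|_5 = 2·5^5 + 2·5^2 + 2·5 ↦ 2·6^6 + 2·6^2 + 2·6|_6 = 93396 ⇒ 93395
(4) 93395|_6 = 2·6^6 + 2·6^2 + 6 + 5 ↦ 2·7^7 + 2·7^2 + 7 + 5|_7 = 1647196 ⇒ 1647195
(5) 1647195|_7 = 2·7^7 + 2·7^2 + 7 + 4 ↦ 2·8^8 + 2·8^2 + 8 + 4|_8 = 33554572 ⇒ 33554571
(6) 33554571|_8 = 2·8^8 + 2·8^2 + 8 + 3 ↦ 2·9^9 + 2·9^2 + 9 + 3|_9 = 774841152 ⇒ 774841151
(7) 774841151|_9 = 2·9^9 + 2·9^2 + 9 + 2 ↦ 2·10^10 + 2·10^2 + 10 + 2|_10 = 20000000212 ⇒ 20000000211
(8) 20000000211|_10 = 2·10^10 + 2·10^2 + 10 + 1 ↦ 2·11^11 + 2·11^2 + 11 + 1|_11 = 570623341476 ⇒ 570623341475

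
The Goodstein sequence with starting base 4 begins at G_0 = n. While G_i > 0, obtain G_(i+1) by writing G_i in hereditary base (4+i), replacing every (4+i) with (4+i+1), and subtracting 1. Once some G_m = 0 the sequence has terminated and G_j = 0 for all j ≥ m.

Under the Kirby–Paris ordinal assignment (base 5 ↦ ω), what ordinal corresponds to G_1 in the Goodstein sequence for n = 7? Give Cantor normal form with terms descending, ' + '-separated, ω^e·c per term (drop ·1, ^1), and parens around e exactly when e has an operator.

base 4: 7 = 4 + 3; at 5: 5 + 3 = 8; next = 7
base 5: 7 = 5 + 2; at 6: 6 + 2 = 8; next = 7

ω + 2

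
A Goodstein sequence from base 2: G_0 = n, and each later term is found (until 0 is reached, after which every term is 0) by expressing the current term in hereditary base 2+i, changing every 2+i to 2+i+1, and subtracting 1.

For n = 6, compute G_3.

3125

(0) 6|_2 = 2^2 + 2 ↦ 3^3 + 3|_3 = 30 ⇒ 29
(1) 29|_3 = 3^3 + 2 ↦ 4^4 + 2|_4 = 258 ⇒ 257
(2) 257|_4 = 4^4 + 1 ↦ 5^5 + 1|_5 = 3126 ⇒ 3125
(3) 3125|_5 = 5^5 ↦ 6^6|_6 = 46656 ⇒ 46655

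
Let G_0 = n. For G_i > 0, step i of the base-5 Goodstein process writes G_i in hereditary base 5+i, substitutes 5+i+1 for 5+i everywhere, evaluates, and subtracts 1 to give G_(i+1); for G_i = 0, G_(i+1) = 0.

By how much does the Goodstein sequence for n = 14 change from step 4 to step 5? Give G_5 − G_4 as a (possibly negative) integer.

1

G_0=14  [base 5] 2·5 + 4  →[5↦6]→  2·6 + 4 = 16  −1 ⇒ G_1=15
G_1=15  [base 6] 2·6 + 3  →[6↦7]→  2·7 + 3 = 17  −1 ⇒ G_2=16
G_2=16  [base 7] 2·7 + 2  →[7↦8]→  2·8 + 2 = 18  −1 ⇒ G_3=17
G_3=17  [base 8] 2·8 + 1  →[8↦9]→  2·9 + 1 = 19  −1 ⇒ G_4=18
G_4=18  [base 9] 2·9  →[9↦10]→  2·10 = 20  −1 ⇒ G_5=19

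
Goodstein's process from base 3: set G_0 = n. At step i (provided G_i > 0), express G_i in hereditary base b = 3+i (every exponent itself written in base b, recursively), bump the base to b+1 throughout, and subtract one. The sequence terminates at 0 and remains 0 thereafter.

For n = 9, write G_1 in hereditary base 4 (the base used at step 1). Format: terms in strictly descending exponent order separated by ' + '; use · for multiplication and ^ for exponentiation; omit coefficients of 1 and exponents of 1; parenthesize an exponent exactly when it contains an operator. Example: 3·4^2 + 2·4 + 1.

3·4 + 3

G_0=9  [base 3] 3^2  →[3↦4]→  4^2 = 16  −1 ⇒ G_1=15
G_1=15  [base 4] 3·4 + 3  →[4↦5]→  3·5 + 3 = 18  −1 ⇒ G_2=17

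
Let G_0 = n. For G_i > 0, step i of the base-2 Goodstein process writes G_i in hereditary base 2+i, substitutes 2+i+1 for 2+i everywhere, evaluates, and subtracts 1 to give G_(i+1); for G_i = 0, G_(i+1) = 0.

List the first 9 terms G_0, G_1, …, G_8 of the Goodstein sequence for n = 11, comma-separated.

G_0=11  [base 2] 2^(2 + 1) + 2 + 1  →[2↦3]→  3^(3 + 1) + 3 + 1 = 85  −1 ⇒ G_1=84
G_1=84  [base 3] 3^(3 + 1) + 3  →[3↦4]→  4^(4 + 1) + 4 = 1028  −1 ⇒ G_2=1027
G_2=1027  [base 4] 4^(4 + 1) + 3  →[4↦5]→  5^(5 + 1) + 3 = 15628  −1 ⇒ G_3=15627
G_3=15627  [base 5] 5^(5 + 1) + 2  →[5↦6]→  6^(6 + 1) + 2 = 279938  −1 ⇒ G_4=279937
G_4=279937  [base 6] 6^(6 + 1) + 1  →[6↦7]→  7^(7 + 1) + 1 = 5764802  −1 ⇒ G_5=5764801
G_5=5764801  [base 7] 7^(7 + 1)  →[7↦8]→  8^(8 + 1) = 134217728  −1 ⇒ G_6=134217727
G_6=134217727  [base 8] 7·8^8 + 7·8^7 + 7·8^6 + 7·8^5 + 7·8^4 + 7·8^3 + 7·8^2 + 7·8 + 7  →[8↦9]→  7·9^9 + 7·9^7 + 7·9^6 + 7·9^5 + 7·9^4 + 7·9^3 + 7·9^2 + 7·9 + 7 = 2749609303  −1 ⇒ G_7=2749609302
G_7=2749609302  [base 9] 7·9^9 + 7·9^7 + 7·9^6 + 7·9^5 + 7·9^4 + 7·9^3 + 7·9^2 + 7·9 + 6  →[9↦10]→  7·10^10 + 7·10^7 + 7·10^6 + 7·10^5 + 7·10^4 + 7·10^3 + 7·10^2 + 7·10 + 6 = 70077777776  −1 ⇒ G_8=70077777775

11, 84, 1027, 15627, 279937, 5764801, 134217727, 2749609302, 70077777775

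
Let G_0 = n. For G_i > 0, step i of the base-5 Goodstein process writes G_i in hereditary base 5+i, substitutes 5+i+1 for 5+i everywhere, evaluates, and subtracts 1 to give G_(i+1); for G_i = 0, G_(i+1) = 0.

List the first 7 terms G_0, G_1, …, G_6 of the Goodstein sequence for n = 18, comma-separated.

G_0 = 18. HB_5(18) = 3·5 + 3. Bump = 21. G_1 = 20.
G_1 = 20. HB_6(20) = 3·6 + 2. Bump = 23. G_2 = 22.
G_2 = 22. HB_7(22) = 3·7 + 1. Bump = 25. G_3 = 24.
G_3 = 24. HB_8(24) = 3·8. Bump = 27. G_4 = 26.
G_4 = 26. HB_9(26) = 2·9 + 8. Bump = 28. G_5 = 27.
G_5 = 27. HB_10(27) = 2·10 + 7. Bump = 29. G_6 = 28.

18, 20, 22, 24, 26, 27, 28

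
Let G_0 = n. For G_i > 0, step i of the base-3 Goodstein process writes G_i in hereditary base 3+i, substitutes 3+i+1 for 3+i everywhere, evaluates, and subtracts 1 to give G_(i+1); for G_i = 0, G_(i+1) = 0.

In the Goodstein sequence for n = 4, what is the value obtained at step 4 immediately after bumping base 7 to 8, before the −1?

2

i=0: 4 = 3 + 1 (b=3); 3→4: 4 + 1 = 5; 5−1 = 4
i=1: 4 = 4 (b=4); 4→5: 5 = 5; 5−1 = 4
i=2: 4 = 4 (b=5); 5→6: 4 = 4; 4−1 = 3
i=3: 3 = 3 (b=6); 6→7: 3 = 3; 3−1 = 2
i=4: 2 = 2 (b=7); 7→8: 2 = 2; 2−1 = 1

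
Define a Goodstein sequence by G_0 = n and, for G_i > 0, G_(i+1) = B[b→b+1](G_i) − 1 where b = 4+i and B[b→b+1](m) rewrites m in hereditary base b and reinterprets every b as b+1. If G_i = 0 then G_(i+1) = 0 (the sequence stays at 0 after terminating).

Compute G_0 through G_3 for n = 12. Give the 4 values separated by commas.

G_0 = 12. HB_4(12) = 3·4. Bump = 15. G_1 = 14.
G_1 = 14. HB_5(14) = 2·5 + 4. Bump = 16. G_2 = 15.
G_2 = 15. HB_6(15) = 2·6 + 3. Bump = 17. G_3 = 16.

12, 14, 15, 16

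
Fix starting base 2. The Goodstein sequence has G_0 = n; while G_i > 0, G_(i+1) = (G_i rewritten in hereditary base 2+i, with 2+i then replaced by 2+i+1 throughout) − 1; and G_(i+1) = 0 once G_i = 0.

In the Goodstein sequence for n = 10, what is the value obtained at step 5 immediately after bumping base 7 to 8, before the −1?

84073324

G_0 = 10. HB_2(10) = 2^(2 + 1) + 2. Bump = 84. G_1 = 83.
G_1 = 83. HB_3(83) = 3^(3 + 1) + 2. Bump = 1026. G_2 = 1025.
G_2 = 1025. HB_4(1025) = 4^(4 + 1) + 1. Bump = 15626. G_3 = 15625.
G_3 = 15625. HB_5(15625) = 5^(5 + 1). Bump = 279936. G_4 = 279935.
G_4 = 279935. HB_6(279935) = 5·6^6 + 5·6^5 + 5·6^4 + 5·6^3 + 5·6^2 + 5·6 + 5. Bump = 4215755. G_5 = 4215754.
G_5 = 4215754. HB_7(4215754) = 5·7^7 + 5·7^5 + 5·7^4 + 5·7^3 + 5·7^2 + 5·7 + 4. Bump = 84073324. G_6 = 84073323.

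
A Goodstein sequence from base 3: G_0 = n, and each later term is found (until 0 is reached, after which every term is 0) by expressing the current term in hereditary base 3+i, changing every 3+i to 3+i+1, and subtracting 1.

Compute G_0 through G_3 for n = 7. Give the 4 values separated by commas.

step 0: 7 = 2·3 + 1; sub 4 for 3: 2·4 + 1; = 9; G_1 = 9−1 = 8
step 1: 8 = 2·4; sub 5 for 4: 2·5; = 10; G_2 = 10−1 = 9
step 2: 9 = 5 + 4; sub 6 for 5: 6 + 4; = 10; G_3 = 10−1 = 9

7, 8, 9, 9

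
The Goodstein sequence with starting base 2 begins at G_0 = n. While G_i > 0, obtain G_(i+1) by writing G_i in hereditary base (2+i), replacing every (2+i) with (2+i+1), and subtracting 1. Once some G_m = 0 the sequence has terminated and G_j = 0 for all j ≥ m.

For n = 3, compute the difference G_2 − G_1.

0

3 —HB2→ 2 + 1 —bump→ 3 + 1 = 4 —(−1)→ 3
3 —HB3→ 3 —bump→ 4 = 4 —(−1)→ 3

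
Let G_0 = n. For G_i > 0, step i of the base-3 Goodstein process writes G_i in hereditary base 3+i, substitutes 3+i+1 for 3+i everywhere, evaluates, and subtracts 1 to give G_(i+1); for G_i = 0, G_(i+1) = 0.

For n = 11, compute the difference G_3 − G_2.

step 0: 11 = 3^2 + 2; sub 4 for 3: 4^2 + 2; = 18; G_1 = 18−1 = 17
step 1: 17 = 4^2 + 1; sub 5 for 4: 5^2 + 1; = 26; G_2 = 26−1 = 25
step 2: 25 = 5^2; sub 6 for 5: 6^2; = 36; G_3 = 36−1 = 35

10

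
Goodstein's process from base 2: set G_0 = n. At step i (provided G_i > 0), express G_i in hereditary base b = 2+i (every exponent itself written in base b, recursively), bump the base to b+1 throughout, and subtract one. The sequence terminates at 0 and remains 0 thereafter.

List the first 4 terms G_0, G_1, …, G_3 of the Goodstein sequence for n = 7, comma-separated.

7 —HB2→ 2^2 + 2 + 1 —bump→ 3^3 + 3 + 1 = 31 —(−1)→ 30
30 —HB3→ 3^3 + 3 —bump→ 4^4 + 4 = 260 —(−1)→ 259
259 —HB4→ 4^4 + 3 —bump→ 5^5 + 3 = 3128 —(−1)→ 3127

7, 30, 259, 3127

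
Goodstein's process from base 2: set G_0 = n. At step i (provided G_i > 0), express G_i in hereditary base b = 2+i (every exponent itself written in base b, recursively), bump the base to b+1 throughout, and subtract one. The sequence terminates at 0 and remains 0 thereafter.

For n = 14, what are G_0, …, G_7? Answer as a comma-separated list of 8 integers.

14, 110, 1281, 18750, 326591, 5862840, 134404971, 3487116548

14 —HB2→ 2^(2 + 1) + 2^2 + 2 —bump→ 3^(3 + 1) + 3^3 + 3 = 111 —(−1)→ 110
110 —HB3→ 3^(3 + 1) + 3^3 + 2 —bump→ 4^(4 + 1) + 4^4 + 2 = 1282 —(−1)→ 1281
1281 —HB4→ 4^(4 + 1) + 4^4 + 1 —bump→ 5^(5 + 1) + 5^5 + 1 = 18751 —(−1)→ 18750
18750 —HB5→ 5^(5 + 1) + 5^5 —bump→ 6^(6 + 1) + 6^6 = 326592 —(−1)→ 326591
326591 —HB6→ 6^(6 + 1) + 5·6^5 + 5·6^4 + 5·6^3 + 5·6^2 + 5·6 + 5 —bump→ 7^(7 + 1) + 5·7^5 + 5·7^4 + 5·7^3 + 5·7^2 + 5·7 + 5 = 5862841 —(−1)→ 5862840
5862840 —HB7→ 7^(7 + 1) + 5·7^5 + 5·7^4 + 5·7^3 + 5·7^2 + 5·7 + 4 —bump→ 8^(8 + 1) + 5·8^5 + 5·8^4 + 5·8^3 + 5·8^2 + 5·8 + 4 = 134404972 —(−1)→ 134404971
134404971 —HB8→ 8^(8 + 1) + 5·8^5 + 5·8^4 + 5·8^3 + 5·8^2 + 5·8 + 3 —bump→ 9^(9 + 1) + 5·9^5 + 5·9^4 + 5·9^3 + 5·9^2 + 5·9 + 3 = 3487116549 —(−1)→ 3487116548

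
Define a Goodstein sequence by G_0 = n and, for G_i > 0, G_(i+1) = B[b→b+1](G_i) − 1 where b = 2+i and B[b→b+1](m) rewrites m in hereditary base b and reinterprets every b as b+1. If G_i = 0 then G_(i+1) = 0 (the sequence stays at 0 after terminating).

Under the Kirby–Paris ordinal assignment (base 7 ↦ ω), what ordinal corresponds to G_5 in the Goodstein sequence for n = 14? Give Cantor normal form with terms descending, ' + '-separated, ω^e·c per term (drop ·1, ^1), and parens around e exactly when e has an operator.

ω^(ω + 1) + ω^5·5 + ω^4·5 + ω^3·5 + ω^2·5 + ω·5 + 4

base 2: 14 = 2^(2 + 1) + 2^2 + 2; at 3: 3^(3 + 1) + 3^3 + 3 = 111; next = 110
base 3: 110 = 3^(3 + 1) + 3^3 + 2; at 4: 4^(4 + 1) + 4^4 + 2 = 1282; next = 1281
base 4: 1281 = 4^(4 + 1) + 4^4 + 1; at 5: 5^(5 + 1) + 5^5 + 1 = 18751; next = 18750
base 5: 18750 = 5^(5 + 1) + 5^5; at 6: 6^(6 + 1) + 6^6 = 326592; next = 326591
base 6: 326591 = 6^(6 + 1) + 5·6^5 + 5·6^4 + 5·6^3 + 5·6^2 + 5·6 + 5; at 7: 7^(7 + 1) + 5·7^5 + 5·7^4 + 5·7^3 + 5·7^2 + 5·7 + 5 = 5862841; next = 5862840
base 7: 5862840 = 7^(7 + 1) + 5·7^5 + 5·7^4 + 5·7^3 + 5·7^2 + 5·7 + 4; at 8: 8^(8 + 1) + 5·8^5 + 5·8^4 + 5·8^3 + 5·8^2 + 5·8 + 4 = 134404972; next = 134404971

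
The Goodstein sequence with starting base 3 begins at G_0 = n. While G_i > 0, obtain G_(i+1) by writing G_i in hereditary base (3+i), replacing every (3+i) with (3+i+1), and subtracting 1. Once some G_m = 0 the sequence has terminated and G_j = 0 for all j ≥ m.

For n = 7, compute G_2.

9

i=0: 7 = 2·3 + 1 (b=3); 3→4: 2·4 + 1 = 9; 9−1 = 8
i=1: 8 = 2·4 (b=4); 4→5: 2·5 = 10; 10−1 = 9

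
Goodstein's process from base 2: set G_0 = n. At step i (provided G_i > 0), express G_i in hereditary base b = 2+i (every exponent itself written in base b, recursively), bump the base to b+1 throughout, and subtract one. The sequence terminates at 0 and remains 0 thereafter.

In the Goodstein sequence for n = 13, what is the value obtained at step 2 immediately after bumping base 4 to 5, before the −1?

13 —HB2→ 2^(2 + 1) + 2^2 + 1 —bump→ 3^(3 + 1) + 3^3 + 1 = 109 —(−1)→ 108
108 —HB3→ 3^(3 + 1) + 3^3 —bump→ 4^(4 + 1) + 4^4 = 1280 —(−1)→ 1279
1279 —HB4→ 4^(4 + 1) + 3·4^3 + 3·4^2 + 3·4 + 3 —bump→ 5^(5 + 1) + 3·5^3 + 3·5^2 + 3·5 + 3 = 16093 —(−1)→ 16092

16093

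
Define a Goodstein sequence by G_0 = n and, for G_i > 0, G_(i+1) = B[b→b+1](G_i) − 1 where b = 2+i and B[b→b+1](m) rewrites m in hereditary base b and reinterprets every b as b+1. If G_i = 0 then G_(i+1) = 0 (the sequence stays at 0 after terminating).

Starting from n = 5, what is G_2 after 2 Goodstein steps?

5 —HB2→ 2^2 + 1 —bump→ 3^3 + 1 = 28 —(−1)→ 27
27 —HB3→ 3^3 —bump→ 4^4 = 256 —(−1)→ 255
255 —HB4→ 3·4^3 + 3·4^2 + 3·4 + 3 —bump→ 3·5^3 + 3·5^2 + 3·5 + 3 = 468 —(−1)→ 467

255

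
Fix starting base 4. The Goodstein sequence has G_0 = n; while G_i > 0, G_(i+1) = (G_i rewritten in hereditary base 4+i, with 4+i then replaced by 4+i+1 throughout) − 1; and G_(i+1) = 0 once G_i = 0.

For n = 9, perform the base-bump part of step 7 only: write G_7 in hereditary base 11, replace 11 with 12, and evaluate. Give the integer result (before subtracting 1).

G_0 = 9. HB_4(9) = 2·4 + 1. Bump = 11. G_1 = 10.
G_1 = 10. HB_5(10) = 2·5. Bump = 12. G_2 = 11.
G_2 = 11. HB_6(11) = 6 + 5. Bump = 12. G_3 = 11.
G_3 = 11. HB_7(11) = 7 + 4. Bump = 12. G_4 = 11.
G_4 = 11. HB_8(11) = 8 + 3. Bump = 12. G_5 = 11.
G_5 = 11. HB_9(11) = 9 + 2. Bump = 12. G_6 = 11.
G_6 = 11. HB_10(11) = 10 + 1. Bump = 12. G_7 = 11.
G_7 = 11. HB_11(11) = 11. Bump = 12. G_8 = 11.

12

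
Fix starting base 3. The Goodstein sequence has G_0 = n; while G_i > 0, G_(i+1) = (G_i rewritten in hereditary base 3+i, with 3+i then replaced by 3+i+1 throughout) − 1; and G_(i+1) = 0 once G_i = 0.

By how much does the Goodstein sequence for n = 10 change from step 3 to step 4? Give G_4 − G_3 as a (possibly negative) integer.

3

step 0: 10 = 3^2 + 1; sub 4 for 3: 4^2 + 1; = 17; G_1 = 17−1 = 16
step 1: 16 = 4^2; sub 5 for 4: 5^2; = 25; G_2 = 25−1 = 24
step 2: 24 = 4·5 + 4; sub 6 for 5: 4·6 + 4; = 28; G_3 = 28−1 = 27
step 3: 27 = 4·6 + 3; sub 7 for 6: 4·7 + 3; = 31; G_4 = 31−1 = 30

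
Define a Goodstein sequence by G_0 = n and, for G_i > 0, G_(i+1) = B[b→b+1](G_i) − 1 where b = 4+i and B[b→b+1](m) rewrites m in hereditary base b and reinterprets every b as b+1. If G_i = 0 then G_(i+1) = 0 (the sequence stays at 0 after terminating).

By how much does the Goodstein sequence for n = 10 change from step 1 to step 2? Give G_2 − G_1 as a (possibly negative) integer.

1

10 —HB4→ 2·4 + 2 —bump→ 2·5 + 2 = 12 —(−1)→ 11
11 —HB5→ 2·5 + 1 —bump→ 2·6 + 1 = 13 —(−1)→ 12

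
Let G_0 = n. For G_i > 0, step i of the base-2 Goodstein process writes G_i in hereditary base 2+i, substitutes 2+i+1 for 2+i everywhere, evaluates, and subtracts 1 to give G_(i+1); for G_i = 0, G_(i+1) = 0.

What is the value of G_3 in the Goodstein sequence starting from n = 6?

G_0=6  [base 2] 2^2 + 2  →[2↦3]→  3^3 + 3 = 30  −1 ⇒ G_1=29
G_1=29  [base 3] 3^3 + 2  →[3↦4]→  4^4 + 2 = 258  −1 ⇒ G_2=257
G_2=257  [base 4] 4^4 + 1  →[4↦5]→  5^5 + 1 = 3126  −1 ⇒ G_3=3125
G_3=3125  [base 5] 5^5  →[5↦6]→  6^6 = 46656  −1 ⇒ G_4=46655

3125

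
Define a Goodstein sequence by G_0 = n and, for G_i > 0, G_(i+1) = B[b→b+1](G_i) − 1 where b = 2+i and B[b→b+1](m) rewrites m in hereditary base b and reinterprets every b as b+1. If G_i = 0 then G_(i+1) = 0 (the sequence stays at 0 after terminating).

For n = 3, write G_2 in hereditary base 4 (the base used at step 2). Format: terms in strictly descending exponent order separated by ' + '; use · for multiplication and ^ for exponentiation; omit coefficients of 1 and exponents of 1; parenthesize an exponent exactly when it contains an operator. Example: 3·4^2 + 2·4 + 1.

3

base 2: 3 = 2 + 1; at 3: 3 + 1 = 4; next = 3
base 3: 3 = 3; at 4: 4 = 4; next = 3
base 4: 3 = 3; at 5: 3 = 3; next = 2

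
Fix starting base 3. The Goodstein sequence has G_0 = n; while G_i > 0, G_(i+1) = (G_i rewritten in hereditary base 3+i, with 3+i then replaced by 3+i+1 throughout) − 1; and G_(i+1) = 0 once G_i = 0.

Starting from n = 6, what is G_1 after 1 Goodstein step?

7

G_0 = 6. HB_3(6) = 2·3. Bump = 8. G_1 = 7.
G_1 = 7. HB_4(7) = 4 + 3. Bump = 8. G_2 = 7.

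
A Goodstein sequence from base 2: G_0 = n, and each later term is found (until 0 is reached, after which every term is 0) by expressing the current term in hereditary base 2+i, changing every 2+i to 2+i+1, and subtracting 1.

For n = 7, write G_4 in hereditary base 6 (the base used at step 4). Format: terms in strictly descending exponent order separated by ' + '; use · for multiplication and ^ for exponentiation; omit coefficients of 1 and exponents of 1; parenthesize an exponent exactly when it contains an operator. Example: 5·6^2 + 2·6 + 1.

base 2: 7 = 2^2 + 2 + 1; at 3: 3^3 + 3 + 1 = 31; next = 30
base 3: 30 = 3^3 + 3; at 4: 4^4 + 4 = 260; next = 259
base 4: 259 = 4^4 + 3; at 5: 5^5 + 3 = 3128; next = 3127
base 5: 3127 = 5^5 + 2; at 6: 6^6 + 2 = 46658; next = 46657
base 6: 46657 = 6^6 + 1; at 7: 7^7 + 1 = 823544; next = 823543

6^6 + 1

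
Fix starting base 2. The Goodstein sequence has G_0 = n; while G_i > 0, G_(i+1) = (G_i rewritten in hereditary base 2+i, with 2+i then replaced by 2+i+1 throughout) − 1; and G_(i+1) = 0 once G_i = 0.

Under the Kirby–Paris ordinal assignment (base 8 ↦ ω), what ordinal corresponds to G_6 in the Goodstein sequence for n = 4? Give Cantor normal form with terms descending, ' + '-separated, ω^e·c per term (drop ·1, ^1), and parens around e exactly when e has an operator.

[0] 4 ≡ 2^2 (base 2). Lift 3: 27. −1: 26.
[1] 26 ≡ 2·3^2 + 2·3 + 2 (base 3). Lift 4: 42. −1: 41.
[2] 41 ≡ 2·4^2 + 2·4 + 1 (base 4). Lift 5: 61. −1: 60.
[3] 60 ≡ 2·5^2 + 2·5 (base 5). Lift 6: 84. −1: 83.
[4] 83 ≡ 2·6^2 + 6 + 5 (base 6). Lift 7: 110. −1: 109.
[5] 109 ≡ 2·7^2 + 7 + 4 (base 7). Lift 8: 140. −1: 139.

ω^2·2 + ω + 3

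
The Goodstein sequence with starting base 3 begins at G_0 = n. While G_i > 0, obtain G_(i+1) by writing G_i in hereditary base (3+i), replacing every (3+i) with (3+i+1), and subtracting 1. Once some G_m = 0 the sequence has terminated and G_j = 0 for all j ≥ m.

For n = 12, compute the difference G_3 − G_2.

step 0: 12 = 3^2 + 3; sub 4 for 3: 4^2 + 4; = 20; G_1 = 20−1 = 19
step 1: 19 = 4^2 + 3; sub 5 for 4: 5^2 + 3; = 28; G_2 = 28−1 = 27
step 2: 27 = 5^2 + 2; sub 6 for 5: 6^2 + 2; = 38; G_3 = 38−1 = 37

10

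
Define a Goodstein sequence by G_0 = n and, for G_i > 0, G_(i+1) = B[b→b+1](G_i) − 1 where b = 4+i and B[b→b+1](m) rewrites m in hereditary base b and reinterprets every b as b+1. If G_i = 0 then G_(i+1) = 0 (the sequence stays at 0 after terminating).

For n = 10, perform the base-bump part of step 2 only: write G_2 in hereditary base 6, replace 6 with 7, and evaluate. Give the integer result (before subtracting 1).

(0) 10|_4 = 2·4 + 2 ↦ 2·5 + 2|_5 = 12 ⇒ 11
(1) 11|_5 = 2·5 + 1 ↦ 2·6 + 1|_6 = 13 ⇒ 12
(2) 12|_6 = 2·6 ↦ 2·7|_7 = 14 ⇒ 13

14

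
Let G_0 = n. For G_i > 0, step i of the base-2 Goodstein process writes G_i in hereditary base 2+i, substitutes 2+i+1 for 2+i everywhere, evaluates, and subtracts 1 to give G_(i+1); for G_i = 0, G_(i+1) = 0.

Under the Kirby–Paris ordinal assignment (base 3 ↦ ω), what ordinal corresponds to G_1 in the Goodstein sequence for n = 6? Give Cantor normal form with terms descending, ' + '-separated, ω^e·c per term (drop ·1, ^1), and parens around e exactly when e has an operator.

step 0: 6 = 2^2 + 2; sub 3 for 2: 3^3 + 3; = 30; G_1 = 30−1 = 29
step 1: 29 = 3^3 + 2; sub 4 for 3: 4^4 + 2; = 258; G_2 = 258−1 = 257

ω^ω + 2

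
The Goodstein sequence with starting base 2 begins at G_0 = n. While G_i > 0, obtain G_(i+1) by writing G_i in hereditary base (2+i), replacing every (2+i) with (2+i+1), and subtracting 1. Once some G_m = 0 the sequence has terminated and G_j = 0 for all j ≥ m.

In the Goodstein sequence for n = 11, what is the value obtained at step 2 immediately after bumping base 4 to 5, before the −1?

11 —HB2→ 2^(2 + 1) + 2 + 1 —bump→ 3^(3 + 1) + 3 + 1 = 85 —(−1)→ 84
84 —HB3→ 3^(3 + 1) + 3 —bump→ 4^(4 + 1) + 4 = 1028 —(−1)→ 1027

15628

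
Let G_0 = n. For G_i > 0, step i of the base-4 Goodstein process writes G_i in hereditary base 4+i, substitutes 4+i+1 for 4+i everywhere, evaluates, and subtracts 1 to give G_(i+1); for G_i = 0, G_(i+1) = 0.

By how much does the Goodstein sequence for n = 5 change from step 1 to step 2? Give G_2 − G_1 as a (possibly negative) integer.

0

G_0 = 5. HB_4(5) = 4 + 1. Bump = 6. G_1 = 5.
G_1 = 5. HB_5(5) = 5. Bump = 6. G_2 = 5.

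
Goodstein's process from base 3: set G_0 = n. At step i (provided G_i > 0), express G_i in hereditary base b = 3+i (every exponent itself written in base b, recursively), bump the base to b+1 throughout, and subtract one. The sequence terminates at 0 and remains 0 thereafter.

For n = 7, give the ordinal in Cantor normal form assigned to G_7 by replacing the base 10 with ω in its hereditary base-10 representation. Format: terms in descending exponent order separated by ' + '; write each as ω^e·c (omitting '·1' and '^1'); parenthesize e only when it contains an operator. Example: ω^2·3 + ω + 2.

step 0: 7 = 2·3 + 1; sub 4 for 3: 2·4 + 1; = 9; G_1 = 9−1 = 8
step 1: 8 = 2·4; sub 5 for 4: 2·5; = 10; G_2 = 10−1 = 9
step 2: 9 = 5 + 4; sub 6 for 5: 6 + 4; = 10; G_3 = 10−1 = 9
step 3: 9 = 6 + 3; sub 7 for 6: 7 + 3; = 10; G_4 = 10−1 = 9
step 4: 9 = 7 + 2; sub 8 for 7: 8 + 2; = 10; G_5 = 10−1 = 9
step 5: 9 = 8 + 1; sub 9 for 8: 9 + 1; = 10; G_6 = 10−1 = 9
step 6: 9 = 9; sub 10 for 9: 10; = 10; G_7 = 10−1 = 9

9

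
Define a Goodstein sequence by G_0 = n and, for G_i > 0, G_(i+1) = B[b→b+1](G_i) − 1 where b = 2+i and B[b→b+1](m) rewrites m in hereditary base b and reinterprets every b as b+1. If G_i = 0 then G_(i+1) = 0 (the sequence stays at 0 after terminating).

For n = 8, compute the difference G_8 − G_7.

19225159060

8 —HB2→ 2^(2 + 1) —bump→ 3^(3 + 1) = 81 —(−1)→ 80
80 —HB3→ 2·3^3 + 2·3^2 + 2·3 + 2 —bump→ 2·4^4 + 2·4^2 + 2·4 + 2 = 554 —(−1)→ 553
553 —HB4→ 2·4^4 + 2·4^2 + 2·4 + 1 —bump→ 2·5^5 + 2·5^2 + 2·5 + 1 = 6311 —(−1)→ 6310
6310 —HB5→ 2·5^5 + 2·5^2 + 2·5 —bump→ 2·6^6 + 2·6^2 + 2·6 = 93396 —(−1)→ 93395
93395 —HB6→ 2·6^6 + 2·6^2 + 6 + 5 —bump→ 2·7^7 + 2·7^2 + 7 + 5 = 1647196 —(−1)→ 1647195
1647195 —HB7→ 2·7^7 + 2·7^2 + 7 + 4 —bump→ 2·8^8 + 2·8^2 + 8 + 4 = 33554572 —(−1)→ 33554571
33554571 —HB8→ 2·8^8 + 2·8^2 + 8 + 3 —bump→ 2·9^9 + 2·9^2 + 9 + 3 = 774841152 —(−1)→ 774841151
774841151 —HB9→ 2·9^9 + 2·9^2 + 9 + 2 —bump→ 2·10^10 + 2·10^2 + 10 + 2 = 20000000212 —(−1)→ 20000000211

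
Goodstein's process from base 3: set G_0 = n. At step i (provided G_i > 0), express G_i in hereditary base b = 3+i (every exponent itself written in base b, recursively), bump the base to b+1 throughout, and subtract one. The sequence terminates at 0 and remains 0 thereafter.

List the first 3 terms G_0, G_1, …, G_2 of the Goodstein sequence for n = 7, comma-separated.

7, 8, 9

[0] 7 ≡ 2·3 + 1 (base 3). Lift 4: 9. −1: 8.
[1] 8 ≡ 2·4 (base 4). Lift 5: 10. −1: 9.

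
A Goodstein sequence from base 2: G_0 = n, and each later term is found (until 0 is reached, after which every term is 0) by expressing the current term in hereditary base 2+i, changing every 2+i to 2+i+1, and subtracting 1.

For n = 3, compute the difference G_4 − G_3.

(0) 3|_2 = 2 + 1 ↦ 3 + 1|_3 = 4 ⇒ 3
(1) 3|_3 = 3 ↦ 4|_4 = 4 ⇒ 3
(2) 3|_4 = 3 ↦ 3|_5 = 3 ⇒ 2
(3) 2|_5 = 2 ↦ 2|_6 = 2 ⇒ 1

-1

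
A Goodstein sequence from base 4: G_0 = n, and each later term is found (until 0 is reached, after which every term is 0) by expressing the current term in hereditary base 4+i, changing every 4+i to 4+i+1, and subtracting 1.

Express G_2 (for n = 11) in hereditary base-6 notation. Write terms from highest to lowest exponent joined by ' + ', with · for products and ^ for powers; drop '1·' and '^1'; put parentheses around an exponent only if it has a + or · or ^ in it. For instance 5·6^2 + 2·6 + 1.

2·6 + 1

[0] 11 ≡ 2·4 + 3 (base 4). Lift 5: 13. −1: 12.
[1] 12 ≡ 2·5 + 2 (base 5). Lift 6: 14. −1: 13.
[2] 13 ≡ 2·6 + 1 (base 6). Lift 7: 15. −1: 14.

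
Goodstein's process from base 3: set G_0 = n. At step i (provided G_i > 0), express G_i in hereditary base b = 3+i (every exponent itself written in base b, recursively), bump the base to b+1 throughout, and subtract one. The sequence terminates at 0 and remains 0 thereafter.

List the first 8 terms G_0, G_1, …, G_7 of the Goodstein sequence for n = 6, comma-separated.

base 3: 6 = 2·3; at 4: 2·4 = 8; next = 7
base 4: 7 = 4 + 3; at 5: 5 + 3 = 8; next = 7
base 5: 7 = 5 + 2; at 6: 6 + 2 = 8; next = 7
base 6: 7 = 6 + 1; at 7: 7 + 1 = 8; next = 7
base 7: 7 = 7; at 8: 8 = 8; next = 7
base 8: 7 = 7; at 9: 7 = 7; next = 6
base 9: 6 = 6; at 10: 6 = 6; next = 5

6, 7, 7, 7, 7, 7, 6, 5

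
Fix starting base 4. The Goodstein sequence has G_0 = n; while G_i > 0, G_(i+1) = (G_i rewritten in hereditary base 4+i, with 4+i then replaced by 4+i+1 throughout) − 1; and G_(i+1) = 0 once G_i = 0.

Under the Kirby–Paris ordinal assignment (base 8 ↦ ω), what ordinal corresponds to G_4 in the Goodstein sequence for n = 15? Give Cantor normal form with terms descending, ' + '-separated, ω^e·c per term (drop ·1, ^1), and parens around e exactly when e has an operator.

base 4: 15 = 3·4 + 3; at 5: 3·5 + 3 = 18; next = 17
base 5: 17 = 3·5 + 2; at 6: 3·6 + 2 = 20; next = 19
base 6: 19 = 3·6 + 1; at 7: 3·7 + 1 = 22; next = 21
base 7: 21 = 3·7; at 8: 3·8 = 24; next = 23
base 8: 23 = 2·8 + 7; at 9: 2·9 + 7 = 25; next = 24

ω·2 + 7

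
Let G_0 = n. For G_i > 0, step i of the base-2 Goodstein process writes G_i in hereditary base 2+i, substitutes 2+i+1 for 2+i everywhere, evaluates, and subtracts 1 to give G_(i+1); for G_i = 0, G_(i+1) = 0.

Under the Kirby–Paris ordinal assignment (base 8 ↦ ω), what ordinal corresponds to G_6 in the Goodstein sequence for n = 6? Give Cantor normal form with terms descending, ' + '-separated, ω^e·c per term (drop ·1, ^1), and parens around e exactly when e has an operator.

ω^5·5 + ω^4·5 + ω^3·5 + ω^2·5 + ω·5 + 3

G_0 = 6. HB_2(6) = 2^2 + 2. Bump = 30. G_1 = 29.
G_1 = 29. HB_3(29) = 3^3 + 2. Bump = 258. G_2 = 257.
G_2 = 257. HB_4(257) = 4^4 + 1. Bump = 3126. G_3 = 3125.
G_3 = 3125. HB_5(3125) = 5^5. Bump = 46656. G_4 = 46655.
G_4 = 46655. HB_6(46655) = 5·6^5 + 5·6^4 + 5·6^3 + 5·6^2 + 5·6 + 5. Bump = 98040. G_5 = 98039.
G_5 = 98039. HB_7(98039) = 5·7^5 + 5·7^4 + 5·7^3 + 5·7^2 + 5·7 + 4. Bump = 187244. G_6 = 187243.
G_6 = 187243. HB_8(187243) = 5·8^5 + 5·8^4 + 5·8^3 + 5·8^2 + 5·8 + 3. Bump = 332148. G_7 = 332147.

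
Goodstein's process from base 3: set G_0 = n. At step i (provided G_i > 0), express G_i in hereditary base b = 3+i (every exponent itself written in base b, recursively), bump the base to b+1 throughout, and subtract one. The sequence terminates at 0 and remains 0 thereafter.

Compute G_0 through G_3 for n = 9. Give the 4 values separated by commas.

9, 15, 17, 19

9 —HB3→ 3^2 —bump→ 4^2 = 16 —(−1)→ 15
15 —HB4→ 3·4 + 3 —bump→ 3·5 + 3 = 18 —(−1)→ 17
17 —HB5→ 3·5 + 2 —bump→ 3·6 + 2 = 20 —(−1)→ 19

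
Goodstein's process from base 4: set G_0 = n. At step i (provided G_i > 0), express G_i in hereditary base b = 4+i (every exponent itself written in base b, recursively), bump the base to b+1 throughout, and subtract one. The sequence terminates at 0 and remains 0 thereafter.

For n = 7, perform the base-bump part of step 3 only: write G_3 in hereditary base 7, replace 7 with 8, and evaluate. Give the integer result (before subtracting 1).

[0] 7 ≡ 4 + 3 (base 4). Lift 5: 8. −1: 7.
[1] 7 ≡ 5 + 2 (base 5). Lift 6: 8. −1: 7.
[2] 7 ≡ 6 + 1 (base 6). Lift 7: 8. −1: 7.
[3] 7 ≡ 7 (base 7). Lift 8: 8. −1: 7.

8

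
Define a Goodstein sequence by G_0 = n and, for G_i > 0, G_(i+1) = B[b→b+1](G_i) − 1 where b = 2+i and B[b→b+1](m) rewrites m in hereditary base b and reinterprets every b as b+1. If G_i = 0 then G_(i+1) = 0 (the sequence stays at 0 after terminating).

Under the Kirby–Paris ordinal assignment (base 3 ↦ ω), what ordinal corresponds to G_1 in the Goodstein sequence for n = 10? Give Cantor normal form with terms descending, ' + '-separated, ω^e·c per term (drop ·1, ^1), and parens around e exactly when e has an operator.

ω^(ω + 1) + 2

step 0: 10 = 2^(2 + 1) + 2; sub 3 for 2: 3^(3 + 1) + 3; = 84; G_1 = 84−1 = 83
step 1: 83 = 3^(3 + 1) + 2; sub 4 for 3: 4^(4 + 1) + 2; = 1026; G_2 = 1026−1 = 1025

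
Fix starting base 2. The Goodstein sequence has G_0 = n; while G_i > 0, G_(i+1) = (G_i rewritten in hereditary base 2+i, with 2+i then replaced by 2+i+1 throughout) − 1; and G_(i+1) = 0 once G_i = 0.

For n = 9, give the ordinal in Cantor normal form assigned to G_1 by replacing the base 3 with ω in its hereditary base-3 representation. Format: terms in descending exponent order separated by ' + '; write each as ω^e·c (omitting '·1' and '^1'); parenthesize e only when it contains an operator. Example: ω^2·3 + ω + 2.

ω^(ω + 1)

9 —HB2→ 2^(2 + 1) + 1 —bump→ 3^(3 + 1) + 1 = 82 —(−1)→ 81
81 —HB3→ 3^(3 + 1) —bump→ 4^(4 + 1) = 1024 —(−1)→ 1023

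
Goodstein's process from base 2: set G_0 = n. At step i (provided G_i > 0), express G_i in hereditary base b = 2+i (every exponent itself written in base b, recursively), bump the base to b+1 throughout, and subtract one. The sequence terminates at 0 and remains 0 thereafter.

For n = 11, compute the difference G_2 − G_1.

943

i=0: 11 = 2^(2 + 1) + 2 + 1 (b=2); 2→3: 3^(3 + 1) + 3 + 1 = 85; 85−1 = 84
i=1: 84 = 3^(3 + 1) + 3 (b=3); 3→4: 4^(4 + 1) + 4 = 1028; 1028−1 = 1027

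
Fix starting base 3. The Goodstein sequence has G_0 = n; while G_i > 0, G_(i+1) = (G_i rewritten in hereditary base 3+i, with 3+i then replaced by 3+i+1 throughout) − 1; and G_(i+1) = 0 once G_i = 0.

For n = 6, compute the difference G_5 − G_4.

[0] 6 ≡ 2·3 (base 3). Lift 4: 8. −1: 7.
[1] 7 ≡ 4 + 3 (base 4). Lift 5: 8. −1: 7.
[2] 7 ≡ 5 + 2 (base 5). Lift 6: 8. −1: 7.
[3] 7 ≡ 6 + 1 (base 6). Lift 7: 8. −1: 7.
[4] 7 ≡ 7 (base 7). Lift 8: 8. −1: 7.

0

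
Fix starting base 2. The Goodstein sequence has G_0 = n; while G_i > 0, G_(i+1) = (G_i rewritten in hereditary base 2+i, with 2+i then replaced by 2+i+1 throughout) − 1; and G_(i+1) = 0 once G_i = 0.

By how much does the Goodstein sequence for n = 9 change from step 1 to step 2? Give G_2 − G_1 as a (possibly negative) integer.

base 2: 9 = 2^(2 + 1) + 1; at 3: 3^(3 + 1) + 1 = 82; next = 81
base 3: 81 = 3^(3 + 1); at 4: 4^(4 + 1) = 1024; next = 1023

942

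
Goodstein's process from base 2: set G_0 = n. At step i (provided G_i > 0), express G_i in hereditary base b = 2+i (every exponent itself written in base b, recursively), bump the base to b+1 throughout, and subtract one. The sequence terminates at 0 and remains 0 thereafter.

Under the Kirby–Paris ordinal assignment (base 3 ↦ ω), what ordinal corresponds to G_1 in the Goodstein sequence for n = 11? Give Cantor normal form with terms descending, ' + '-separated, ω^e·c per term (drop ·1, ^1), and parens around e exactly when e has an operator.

ω^(ω + 1) + ω

11 —HB2→ 2^(2 + 1) + 2 + 1 —bump→ 3^(3 + 1) + 3 + 1 = 85 —(−1)→ 84
84 —HB3→ 3^(3 + 1) + 3 —bump→ 4^(4 + 1) + 4 = 1028 —(−1)→ 1027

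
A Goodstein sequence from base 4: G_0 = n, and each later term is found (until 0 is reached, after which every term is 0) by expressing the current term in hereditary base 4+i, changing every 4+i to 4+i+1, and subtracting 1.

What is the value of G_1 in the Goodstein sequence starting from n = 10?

11

G_0=10  [base 4] 2·4 + 2  →[4↦5]→  2·5 + 2 = 12  −1 ⇒ G_1=11
G_1=11  [base 5] 2·5 + 1  →[5↦6]→  2·6 + 1 = 13  −1 ⇒ G_2=12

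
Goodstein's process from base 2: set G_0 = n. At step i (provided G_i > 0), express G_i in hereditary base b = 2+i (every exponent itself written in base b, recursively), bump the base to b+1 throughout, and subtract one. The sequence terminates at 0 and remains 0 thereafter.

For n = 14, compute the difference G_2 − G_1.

14 —HB2→ 2^(2 + 1) + 2^2 + 2 —bump→ 3^(3 + 1) + 3^3 + 3 = 111 —(−1)→ 110
110 —HB3→ 3^(3 + 1) + 3^3 + 2 —bump→ 4^(4 + 1) + 4^4 + 2 = 1282 —(−1)→ 1281

1171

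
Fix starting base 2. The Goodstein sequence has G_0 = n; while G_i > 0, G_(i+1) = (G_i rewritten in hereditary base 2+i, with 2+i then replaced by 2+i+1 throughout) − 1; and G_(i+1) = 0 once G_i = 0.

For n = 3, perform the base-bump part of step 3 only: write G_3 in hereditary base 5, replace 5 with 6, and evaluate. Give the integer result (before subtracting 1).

i=0: 3 = 2 + 1 (b=2); 2→3: 3 + 1 = 4; 4−1 = 3
i=1: 3 = 3 (b=3); 3→4: 4 = 4; 4−1 = 3
i=2: 3 = 3 (b=4); 4→5: 3 = 3; 3−1 = 2

2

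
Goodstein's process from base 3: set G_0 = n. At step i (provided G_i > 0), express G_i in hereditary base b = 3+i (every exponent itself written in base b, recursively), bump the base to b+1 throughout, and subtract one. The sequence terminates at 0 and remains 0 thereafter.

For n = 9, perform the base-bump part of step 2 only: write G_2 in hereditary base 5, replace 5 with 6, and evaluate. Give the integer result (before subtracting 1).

[0] 9 ≡ 3^2 (base 3). Lift 4: 16. −1: 15.
[1] 15 ≡ 3·4 + 3 (base 4). Lift 5: 18. −1: 17.
[2] 17 ≡ 3·5 + 2 (base 5). Lift 6: 20. −1: 19.

20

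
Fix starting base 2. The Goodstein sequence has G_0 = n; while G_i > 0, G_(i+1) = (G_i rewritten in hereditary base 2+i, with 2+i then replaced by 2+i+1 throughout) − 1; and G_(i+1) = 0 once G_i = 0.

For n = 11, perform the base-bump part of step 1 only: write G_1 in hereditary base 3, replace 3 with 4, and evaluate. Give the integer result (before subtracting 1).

1028

[0] 11 ≡ 2^(2 + 1) + 2 + 1 (base 2). Lift 3: 85. −1: 84.
[1] 84 ≡ 3^(3 + 1) + 3 (base 3). Lift 4: 1028. −1: 1027.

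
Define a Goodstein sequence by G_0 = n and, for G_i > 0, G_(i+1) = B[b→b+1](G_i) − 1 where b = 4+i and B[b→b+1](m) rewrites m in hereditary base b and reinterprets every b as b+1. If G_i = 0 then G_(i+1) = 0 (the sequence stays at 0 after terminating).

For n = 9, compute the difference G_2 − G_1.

1

i=0: 9 = 2·4 + 1 (b=4); 4→5: 2·5 + 1 = 11; 11−1 = 10
i=1: 10 = 2·5 (b=5); 5→6: 2·6 = 12; 12−1 = 11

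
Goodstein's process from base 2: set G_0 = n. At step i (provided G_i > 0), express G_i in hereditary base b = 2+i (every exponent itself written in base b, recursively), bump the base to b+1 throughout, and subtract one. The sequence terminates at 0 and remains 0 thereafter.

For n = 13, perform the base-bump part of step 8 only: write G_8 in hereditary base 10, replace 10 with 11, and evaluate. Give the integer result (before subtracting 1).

G_0 = 13. HB_2(13) = 2^(2 + 1) + 2^2 + 1. Bump = 109. G_1 = 108.
G_1 = 108. HB_3(108) = 3^(3 + 1) + 3^3. Bump = 1280. G_2 = 1279.
G_2 = 1279. HB_4(1279) = 4^(4 + 1) + 3·4^3 + 3·4^2 + 3·4 + 3. Bump = 16093. G_3 = 16092.
G_3 = 16092. HB_5(16092) = 5^(5 + 1) + 3·5^3 + 3·5^2 + 3·5 + 2. Bump = 280712. G_4 = 280711.
G_4 = 280711. HB_6(280711) = 6^(6 + 1) + 3·6^3 + 3·6^2 + 3·6 + 1. Bump = 5765999. G_5 = 5765998.
G_5 = 5765998. HB_7(5765998) = 7^(7 + 1) + 3·7^3 + 3·7^2 + 3·7. Bump = 134219480. G_6 = 134219479.
G_6 = 134219479. HB_8(134219479) = 8^(8 + 1) + 3·8^3 + 3·8^2 + 2·8 + 7. Bump = 3486786856. G_7 = 3486786855.
G_7 = 3486786855. HB_9(3486786855) = 9^(9 + 1) + 3·9^3 + 3·9^2 + 2·9 + 6. Bump = 100000003326. G_8 = 100000003325.

3138428381104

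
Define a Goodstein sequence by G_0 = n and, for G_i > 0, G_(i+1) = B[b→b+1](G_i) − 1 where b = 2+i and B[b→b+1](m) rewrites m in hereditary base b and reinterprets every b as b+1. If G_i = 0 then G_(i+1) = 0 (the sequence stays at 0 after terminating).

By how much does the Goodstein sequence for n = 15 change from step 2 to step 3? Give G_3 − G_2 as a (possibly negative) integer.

base 2: 15 = 2^(2 + 1) + 2^2 + 2 + 1; at 3: 3^(3 + 1) + 3^3 + 3 + 1 = 112; next = 111
base 3: 111 = 3^(3 + 1) + 3^3 + 3; at 4: 4^(4 + 1) + 4^4 + 4 = 1284; next = 1283
base 4: 1283 = 4^(4 + 1) + 4^4 + 3; at 5: 5^(5 + 1) + 5^5 + 3 = 18753; next = 18752

17469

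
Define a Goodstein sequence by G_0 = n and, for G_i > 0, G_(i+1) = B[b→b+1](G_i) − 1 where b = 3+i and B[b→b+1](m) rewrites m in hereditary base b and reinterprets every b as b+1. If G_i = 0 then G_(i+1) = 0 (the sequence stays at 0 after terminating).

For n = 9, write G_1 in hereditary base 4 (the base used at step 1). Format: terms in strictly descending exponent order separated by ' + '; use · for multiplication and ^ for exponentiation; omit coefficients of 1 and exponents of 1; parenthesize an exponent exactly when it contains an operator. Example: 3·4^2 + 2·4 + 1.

(0) 9|_3 = 3^2 ↦ 4^2|_4 = 16 ⇒ 15
(1) 15|_4 = 3·4 + 3 ↦ 3·5 + 3|_5 = 18 ⇒ 17

3·4 + 3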